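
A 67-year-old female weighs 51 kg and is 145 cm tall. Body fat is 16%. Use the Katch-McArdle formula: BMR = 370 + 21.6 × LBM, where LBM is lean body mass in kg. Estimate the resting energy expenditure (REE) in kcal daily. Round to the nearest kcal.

LBM = 51 × (1 − 0.16) = 42.84 kg. Katch-McArdle: BMR = 370 + 21.6 × 42.84 = 1295.344 kcal/day.

1295 kcal daily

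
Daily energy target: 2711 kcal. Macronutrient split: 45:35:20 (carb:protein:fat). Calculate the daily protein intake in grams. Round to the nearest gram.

237 g/day

Protein energy = 35% × 2711 = 948.85 kcal.
At 4 kcal/g: 948.85 ÷ 4 = 237.2125 g.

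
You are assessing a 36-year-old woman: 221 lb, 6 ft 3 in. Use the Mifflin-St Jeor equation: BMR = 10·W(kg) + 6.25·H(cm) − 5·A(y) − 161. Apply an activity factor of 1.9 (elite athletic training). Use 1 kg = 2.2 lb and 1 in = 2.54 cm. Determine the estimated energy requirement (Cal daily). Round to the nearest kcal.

3523 Cal daily

Convert to metric: weight = 221 ÷ 2.2 = 100.4545 kg; height = (6×12 + 3) × 2.54 = 75 × 2.54 = 190.5 cm.
Mifflin-St Jeor (female): BMR = 10(100.4545) + 6.25(190.5) − 5(36) − 161 = 1004.5455 + 1190.625 − 180 − 161 = 1854.1705 kcal/day.
TEE = BMR × activity factor = 1854.1705 × 1.9 = 3522.9239 kcal/day.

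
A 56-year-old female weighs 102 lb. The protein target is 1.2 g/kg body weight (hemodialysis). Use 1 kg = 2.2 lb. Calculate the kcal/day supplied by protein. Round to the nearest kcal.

223 kcal/day

Weight in kg = 102 ÷ 2.2 = 46.3636 kg.
Protein = 1.2 g/kg × 46.3636 kg = 55.6364 g/day.
Protein energy = 55.6364 g × 4 kcal/g = 222.5455 kcal/day.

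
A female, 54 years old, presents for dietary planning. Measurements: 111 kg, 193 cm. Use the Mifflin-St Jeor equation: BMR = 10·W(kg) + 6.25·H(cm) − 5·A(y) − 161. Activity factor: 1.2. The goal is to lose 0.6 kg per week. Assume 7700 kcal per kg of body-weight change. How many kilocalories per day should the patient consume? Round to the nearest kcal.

1602 kilocalories per day

Mifflin-St Jeor (female): BMR = 10(111) + 6.25(193) − 5(54) − 161 = 1110 + 1206.25 − 270 − 161 = 1885.25 kcal/day.
TEE = 1885.25 × 1.2 = 2262.3 kcal/day.
Required daily deficit = 0.6 × 7700 ÷ 7 = 660 kcal/day.
Target intake = 2262.3 − 660 = 1602.3 kcal/day.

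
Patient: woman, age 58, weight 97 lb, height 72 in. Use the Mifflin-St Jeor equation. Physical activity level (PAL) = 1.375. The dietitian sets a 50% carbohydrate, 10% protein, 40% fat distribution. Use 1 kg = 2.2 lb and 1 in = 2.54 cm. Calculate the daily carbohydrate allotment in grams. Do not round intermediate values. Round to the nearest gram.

195 g/day

Convert to metric: weight = 97 ÷ 2.2 = 44.0909 kg; height = 72 × 2.54 = 182.88 cm.
Mifflin-St Jeor (female): BMR = 10(44.0909) + 6.25(182.88) − 5(58) − 161 = 440.9091 + 1143 − 290 − 161 = 1132.9091 kcal/day.
TEE = 1132.9091 × 1.375 = 1557.75 kcal/day.
Carbohydrate energy = 50% × 1557.75 = 778.875 kcal.
Carbohydrate = 778.875 ÷ 4 kcal/g = 194.7188 g.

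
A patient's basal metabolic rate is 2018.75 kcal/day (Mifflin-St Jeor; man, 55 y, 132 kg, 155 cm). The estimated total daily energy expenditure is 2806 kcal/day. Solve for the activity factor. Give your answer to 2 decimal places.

Activity factor = TEE ÷ BMR = 2806 ÷ 2018.75 = 1.39.

1.39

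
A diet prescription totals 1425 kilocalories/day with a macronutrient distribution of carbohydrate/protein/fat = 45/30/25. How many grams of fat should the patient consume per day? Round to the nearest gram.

40 g/day

Fat energy = 25% × 1425 = 356.25 kcal.
At 9 kcal/g: 356.25 ÷ 9 = 39.5833 g.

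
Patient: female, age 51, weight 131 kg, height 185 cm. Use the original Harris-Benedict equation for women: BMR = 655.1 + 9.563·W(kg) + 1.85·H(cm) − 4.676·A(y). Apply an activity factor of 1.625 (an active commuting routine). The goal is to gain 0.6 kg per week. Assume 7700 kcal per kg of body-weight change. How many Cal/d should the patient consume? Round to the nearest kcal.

Harris-Benedict: BMR = 655.1 + 9.563(131) + 1.85(185) − 4.676(51) = 2011.627 kcal/day.
TEE = 2011.627 × 1.625 = 3268.8939 kcal/day.
Required daily surplus = 0.6 × 7700 ÷ 7 = 660 kcal/day.
Target intake = 3268.8939 + 660 = 3928.8939 kcal/day.

3929 Cal/d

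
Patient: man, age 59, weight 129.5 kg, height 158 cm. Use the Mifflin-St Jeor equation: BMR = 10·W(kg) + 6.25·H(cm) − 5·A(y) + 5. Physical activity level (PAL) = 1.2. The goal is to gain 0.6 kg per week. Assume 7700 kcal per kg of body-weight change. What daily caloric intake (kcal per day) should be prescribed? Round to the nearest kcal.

Mifflin-St Jeor (male): BMR = 10(129.5) + 6.25(158) − 5(59) + 5 = 1295 + 987.5 − 295 + 5 = 1992.5 kcal/day.
TEE = 1992.5 × 1.2 = 2391 kcal/day.
Required daily surplus = 0.6 × 7700 ÷ 7 = 660 kcal/day.
Target intake = 2391 + 660 = 3051 kcal/day.

3051 kcal per day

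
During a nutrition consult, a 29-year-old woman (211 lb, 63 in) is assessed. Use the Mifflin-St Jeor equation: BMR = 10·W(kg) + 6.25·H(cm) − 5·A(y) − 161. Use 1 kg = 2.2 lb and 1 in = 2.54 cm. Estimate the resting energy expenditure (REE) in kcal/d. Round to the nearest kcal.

1653 kcal/d

Convert to metric: weight = 211 ÷ 2.2 = 95.9091 kg; height = 63 × 2.54 = 160.02 cm.
Mifflin-St Jeor (female): BMR = 10(95.9091) + 6.25(160.02) − 5(29) − 161 = 959.0909 + 1000.125 − 145 − 161 = 1653.2159 kcal/day.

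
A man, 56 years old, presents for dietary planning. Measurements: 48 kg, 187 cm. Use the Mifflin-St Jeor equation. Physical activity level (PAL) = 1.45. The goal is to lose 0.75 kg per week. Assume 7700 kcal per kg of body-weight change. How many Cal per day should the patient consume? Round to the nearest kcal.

Mifflin-St Jeor (male): BMR = 10(48) + 6.25(187) − 5(56) + 5 = 480 + 1168.75 − 280 + 5 = 1373.75 kcal/day.
TEE = 1373.75 × 1.45 = 1991.9375 kcal/day.
Required daily deficit = 0.75 × 7700 ÷ 7 = 825 kcal/day.
Target intake = 1991.9375 − 825 = 1166.9375 kcal/day.

1167 Cal per day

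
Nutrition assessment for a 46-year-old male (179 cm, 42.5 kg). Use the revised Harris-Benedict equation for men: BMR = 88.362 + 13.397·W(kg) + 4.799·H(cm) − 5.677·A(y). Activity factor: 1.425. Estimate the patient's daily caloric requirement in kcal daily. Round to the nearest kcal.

Harris-Benedict: BMR = 88.362 + 13.397(42.5) + 4.799(179) − 5.677(46) = 1255.6135 kcal/day.
TEE = BMR × activity factor = 1255.6135 × 1.425 = 1789.2492 kcal/day.

1789 kcal daily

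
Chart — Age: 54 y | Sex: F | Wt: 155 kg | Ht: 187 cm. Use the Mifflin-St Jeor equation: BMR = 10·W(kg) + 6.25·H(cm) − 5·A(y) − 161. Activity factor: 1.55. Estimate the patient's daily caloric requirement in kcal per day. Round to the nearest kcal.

Mifflin-St Jeor (female): BMR = 10(155) + 6.25(187) − 5(54) − 161 = 1550 + 1168.75 − 270 − 161 = 2287.75 kcal/day.
TEE = BMR × activity factor = 2287.75 × 1.55 = 3546.0125 kcal/day.

3546 kcal per day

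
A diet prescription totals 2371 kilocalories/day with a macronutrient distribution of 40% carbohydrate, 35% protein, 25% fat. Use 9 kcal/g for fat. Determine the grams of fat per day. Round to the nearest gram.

Fat energy = 25% × 2371 = 592.75 kcal.
At 9 kcal/g: 592.75 ÷ 9 = 65.8611 g.

66 g/day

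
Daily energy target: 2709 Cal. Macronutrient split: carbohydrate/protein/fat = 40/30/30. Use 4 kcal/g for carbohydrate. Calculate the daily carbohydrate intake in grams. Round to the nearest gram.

271 g/day

Carbohydrate energy = 40% × 2709 = 1083.6 kcal.
At 4 kcal/g: 1083.6 ÷ 4 = 270.9 g.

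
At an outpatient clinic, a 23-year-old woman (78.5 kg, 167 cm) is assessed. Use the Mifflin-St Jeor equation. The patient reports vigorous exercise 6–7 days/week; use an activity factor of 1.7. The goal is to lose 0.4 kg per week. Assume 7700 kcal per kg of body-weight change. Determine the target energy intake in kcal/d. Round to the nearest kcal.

2200 kcal/d

Mifflin-St Jeor (female): BMR = 10(78.5) + 6.25(167) − 5(23) − 161 = 785 + 1043.75 − 115 − 161 = 1552.75 kcal/day.
TEE = 1552.75 × 1.7 = 2639.675 kcal/day.
Required daily deficit = 0.4 × 7700 ÷ 7 = 440 kcal/day.
Target intake = 2639.675 − 440 = 2199.675 kcal/day.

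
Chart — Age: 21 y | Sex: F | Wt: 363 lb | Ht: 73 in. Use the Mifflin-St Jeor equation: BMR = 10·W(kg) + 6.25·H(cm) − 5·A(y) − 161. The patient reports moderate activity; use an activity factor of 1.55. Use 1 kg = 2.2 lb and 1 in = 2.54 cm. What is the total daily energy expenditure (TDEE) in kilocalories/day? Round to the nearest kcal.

Convert to metric: weight = 363 ÷ 2.2 = 165 kg; height = 73 × 2.54 = 185.42 cm.
Mifflin-St Jeor (female): BMR = 10(165) + 6.25(185.42) − 5(21) − 161 = 1650 + 1158.875 − 105 − 161 = 2542.875 kcal/day.
TEE = BMR × activity factor = 2542.875 × 1.55 = 3941.4563 kcal/day.

3941 kilocalories/day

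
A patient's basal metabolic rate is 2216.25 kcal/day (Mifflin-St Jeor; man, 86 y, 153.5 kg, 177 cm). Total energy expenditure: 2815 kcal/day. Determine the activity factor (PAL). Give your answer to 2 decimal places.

1.27

Activity factor = TEE ÷ BMR = 2815 ÷ 2216.25 = 1.27.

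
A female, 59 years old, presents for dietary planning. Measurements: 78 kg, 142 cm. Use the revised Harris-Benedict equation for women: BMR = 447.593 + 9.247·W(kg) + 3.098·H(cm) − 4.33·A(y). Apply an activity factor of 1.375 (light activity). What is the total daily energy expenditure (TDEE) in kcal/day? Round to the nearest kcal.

1861 kcal/day

Harris-Benedict: BMR = 447.593 + 9.247(78) + 3.098(142) − 4.33(59) = 1353.305 kcal/day.
TEE = BMR × activity factor = 1353.305 × 1.375 = 1860.7944 kcal/day.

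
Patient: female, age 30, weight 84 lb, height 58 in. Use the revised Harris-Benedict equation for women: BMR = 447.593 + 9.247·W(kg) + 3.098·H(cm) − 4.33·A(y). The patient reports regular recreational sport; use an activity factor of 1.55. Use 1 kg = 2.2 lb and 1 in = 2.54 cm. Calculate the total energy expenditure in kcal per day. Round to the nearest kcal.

Convert to metric: weight = 84 ÷ 2.2 = 38.1818 kg; height = 58 × 2.54 = 147.32 cm.
Harris-Benedict: BMR = 447.593 + 9.247(38.1818) + 3.098(147.32) − 4.33(30) = 1127.1576 kcal/day.
TEE = BMR × activity factor = 1127.1576 × 1.55 = 1747.0943 kcal/day.

1747 kcal per day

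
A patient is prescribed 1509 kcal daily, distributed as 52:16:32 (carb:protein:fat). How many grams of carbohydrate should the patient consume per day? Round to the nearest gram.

196 g/day

Carbohydrate energy = 52% × 1509 = 784.68 kcal.
At 4 kcal/g: 784.68 ÷ 4 = 196.17 g.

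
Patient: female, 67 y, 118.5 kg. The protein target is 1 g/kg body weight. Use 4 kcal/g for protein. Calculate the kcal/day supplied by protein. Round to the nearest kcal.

Protein = 1 g/kg × 118.5 kg = 118.5 g/day.
Protein energy = 118.5 g × 4 kcal/g = 474 kcal/day.

474 kcal/day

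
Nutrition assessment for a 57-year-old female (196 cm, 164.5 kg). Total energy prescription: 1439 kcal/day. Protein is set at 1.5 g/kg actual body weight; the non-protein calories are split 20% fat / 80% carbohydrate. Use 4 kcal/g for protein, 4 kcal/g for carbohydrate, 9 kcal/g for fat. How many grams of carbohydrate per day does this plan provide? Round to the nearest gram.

90 g/day

Protein = 1.5 × 164.5 = 246.75 g → 246.75 × 4 = 987 kcal.
Non-protein calories = 1439 − 987 = 452 kcal.
Fat: 20% × 452 = 90.4 kcal; carbohydrate: 361.6 kcal.
Carbohydrate: 361.6 kcal ÷ 4 kcal/g = 90.4 g.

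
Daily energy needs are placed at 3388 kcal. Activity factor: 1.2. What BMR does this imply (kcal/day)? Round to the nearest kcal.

2823 kcal/day

BMR = TEE ÷ activity factor = 3388 ÷ 1.2 = 2823.3333 kcal/day.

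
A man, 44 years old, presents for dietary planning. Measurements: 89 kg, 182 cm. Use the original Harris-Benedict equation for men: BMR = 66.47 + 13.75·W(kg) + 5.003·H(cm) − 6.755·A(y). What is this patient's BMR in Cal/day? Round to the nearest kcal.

Harris-Benedict: BMR = 66.47 + 13.75(89) + 5.003(182) − 6.755(44) = 1903.546 kcal/day.

1904 Cal/day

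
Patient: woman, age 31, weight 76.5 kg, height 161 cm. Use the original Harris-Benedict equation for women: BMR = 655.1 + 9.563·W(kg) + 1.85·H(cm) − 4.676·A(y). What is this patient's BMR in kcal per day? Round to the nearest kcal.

Harris-Benedict: BMR = 655.1 + 9.563(76.5) + 1.85(161) − 4.676(31) = 1539.5635 kcal/day.

1540 kcal per day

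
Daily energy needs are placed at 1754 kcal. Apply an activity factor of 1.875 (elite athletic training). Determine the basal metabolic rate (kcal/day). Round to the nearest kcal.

935 kcal/day

BMR = TEE ÷ activity factor = 1754 ÷ 1.875 = 935.4667 kcal/day.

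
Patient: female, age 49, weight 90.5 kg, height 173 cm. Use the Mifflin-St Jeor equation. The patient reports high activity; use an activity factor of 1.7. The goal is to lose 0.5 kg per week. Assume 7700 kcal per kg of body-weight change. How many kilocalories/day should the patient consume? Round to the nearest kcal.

2136 kilocalories/day

Mifflin-St Jeor (female): BMR = 10(90.5) + 6.25(173) − 5(49) − 161 = 905 + 1081.25 − 245 − 161 = 1580.25 kcal/day.
TEE = 1580.25 × 1.7 = 2686.425 kcal/day.
Required daily deficit = 0.5 × 7700 ÷ 7 = 550 kcal/day.
Target intake = 2686.425 − 550 = 2136.425 kcal/day.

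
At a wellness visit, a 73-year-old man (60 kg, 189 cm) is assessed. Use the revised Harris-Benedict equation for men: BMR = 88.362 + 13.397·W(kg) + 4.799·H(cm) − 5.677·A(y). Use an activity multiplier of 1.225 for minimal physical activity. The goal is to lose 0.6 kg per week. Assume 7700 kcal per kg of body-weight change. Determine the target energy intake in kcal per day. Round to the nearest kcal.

Harris-Benedict: BMR = 88.362 + 13.397(60) + 4.799(189) − 5.677(73) = 1384.772 kcal/day.
TEE = 1384.772 × 1.225 = 1696.3457 kcal/day.
Required daily deficit = 0.6 × 7700 ÷ 7 = 660 kcal/day.
Target intake = 1696.3457 − 660 = 1036.3457 kcal/day.

1036 kcal per day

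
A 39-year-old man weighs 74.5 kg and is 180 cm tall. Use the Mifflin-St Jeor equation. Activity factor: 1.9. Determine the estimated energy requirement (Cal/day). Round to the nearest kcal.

3192 Cal/day

Mifflin-St Jeor (male): BMR = 10(74.5) + 6.25(180) − 5(39) + 5 = 745 + 1125 − 195 + 5 = 1680 kcal/day.
TEE = BMR × activity factor = 1680 × 1.9 = 3192 kcal/day.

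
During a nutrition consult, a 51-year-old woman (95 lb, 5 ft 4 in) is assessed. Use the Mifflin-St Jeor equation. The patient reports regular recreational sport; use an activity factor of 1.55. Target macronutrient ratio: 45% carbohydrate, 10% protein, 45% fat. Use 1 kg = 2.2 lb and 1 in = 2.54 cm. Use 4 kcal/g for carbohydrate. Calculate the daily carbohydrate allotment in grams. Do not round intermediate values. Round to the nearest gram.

Convert to metric: weight = 95 ÷ 2.2 = 43.1818 kg; height = (5×12 + 4) × 2.54 = 64 × 2.54 = 162.56 cm.
Mifflin-St Jeor (female): BMR = 10(43.1818) + 6.25(162.56) − 5(51) − 161 = 431.8182 + 1016 − 255 − 161 = 1031.8182 kcal/day.
TEE = 1031.8182 × 1.55 = 1599.3182 kcal/day.
Carbohydrate energy = 45% × 1599.3182 = 719.6932 kcal.
Carbohydrate = 719.6932 ÷ 4 kcal/g = 179.9233 g.

180 g/day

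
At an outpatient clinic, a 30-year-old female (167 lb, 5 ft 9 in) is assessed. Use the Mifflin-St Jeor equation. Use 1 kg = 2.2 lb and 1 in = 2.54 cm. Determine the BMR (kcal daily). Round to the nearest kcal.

Convert to metric: weight = 167 ÷ 2.2 = 75.9091 kg; height = (5×12 + 9) × 2.54 = 69 × 2.54 = 175.26 cm.
Mifflin-St Jeor (female): BMR = 10(75.9091) + 6.25(175.26) − 5(30) − 161 = 759.0909 + 1095.375 − 150 − 161 = 1543.4659 kcal/day.

1543 kcal daily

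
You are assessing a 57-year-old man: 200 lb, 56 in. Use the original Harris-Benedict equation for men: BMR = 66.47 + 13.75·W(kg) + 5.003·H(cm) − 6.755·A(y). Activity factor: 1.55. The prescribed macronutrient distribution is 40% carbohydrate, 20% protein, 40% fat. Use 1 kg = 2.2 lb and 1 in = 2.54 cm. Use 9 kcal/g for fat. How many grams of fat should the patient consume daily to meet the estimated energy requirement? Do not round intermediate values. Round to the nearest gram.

113 g/day

Convert to metric: weight = 200 ÷ 2.2 = 90.9091 kg; height = 56 × 2.54 = 142.24 cm.
Harris-Benedict: BMR = 66.47 + 13.75(90.9091) + 5.003(142.24) − 6.755(57) = 1643.0617 kcal/day.
TEE = 1643.0617 × 1.55 = 2546.7457 kcal/day.
Fat energy = 40% × 2546.7457 = 1018.6983 kcal.
Fat = 1018.6983 ÷ 9 kcal/g = 113.1887 g.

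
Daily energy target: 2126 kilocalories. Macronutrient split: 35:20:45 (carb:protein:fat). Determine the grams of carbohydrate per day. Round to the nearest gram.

Carbohydrate energy = 35% × 2126 = 744.1 kcal.
At 4 kcal/g: 744.1 ÷ 4 = 186.025 g.

186 g/day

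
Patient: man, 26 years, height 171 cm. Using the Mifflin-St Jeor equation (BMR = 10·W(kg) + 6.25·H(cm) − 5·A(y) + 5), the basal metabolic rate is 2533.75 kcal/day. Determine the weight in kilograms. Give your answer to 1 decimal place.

2533.75 = 10·W + 6.25(171) − 5(26) + 5
10·W = 2533.75 − 943.75 = 1590, so W = 159 kg.

159.0 kg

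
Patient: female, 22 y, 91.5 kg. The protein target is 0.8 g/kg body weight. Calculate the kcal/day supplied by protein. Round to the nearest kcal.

Protein = 0.8 g/kg × 91.5 kg = 73.2 g/day.
Protein energy = 73.2 g × 4 kcal/g = 292.8 kcal/day.

293 kcal/day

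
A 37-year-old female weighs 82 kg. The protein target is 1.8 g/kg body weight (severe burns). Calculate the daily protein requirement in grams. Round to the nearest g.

148 g/day

Protein = 1.8 g/kg × 82 kg = 147.6 g/day.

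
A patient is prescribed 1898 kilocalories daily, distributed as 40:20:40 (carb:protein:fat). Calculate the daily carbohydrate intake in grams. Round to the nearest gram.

Carbohydrate energy = 40% × 1898 = 759.2 kcal.
At 4 kcal/g: 759.2 ÷ 4 = 189.8 g.

190 g/day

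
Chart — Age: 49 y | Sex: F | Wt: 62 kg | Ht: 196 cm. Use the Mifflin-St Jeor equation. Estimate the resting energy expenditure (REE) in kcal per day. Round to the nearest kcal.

1439 kcal per day

Mifflin-St Jeor (female): BMR = 10(62) + 6.25(196) − 5(49) − 161 = 620 + 1225 − 245 − 161 = 1439 kcal/day.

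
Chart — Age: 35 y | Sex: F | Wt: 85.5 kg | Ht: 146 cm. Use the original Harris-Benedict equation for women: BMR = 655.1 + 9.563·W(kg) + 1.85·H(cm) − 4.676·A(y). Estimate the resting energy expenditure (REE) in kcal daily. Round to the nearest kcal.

Harris-Benedict: BMR = 655.1 + 9.563(85.5) + 1.85(146) − 4.676(35) = 1579.1765 kcal/day.

1579 kcal daily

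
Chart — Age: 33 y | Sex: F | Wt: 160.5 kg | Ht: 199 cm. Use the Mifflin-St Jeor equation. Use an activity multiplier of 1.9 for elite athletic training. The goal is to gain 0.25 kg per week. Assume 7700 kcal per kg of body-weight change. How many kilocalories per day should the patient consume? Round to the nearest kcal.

Mifflin-St Jeor (female): BMR = 10(160.5) + 6.25(199) − 5(33) − 161 = 1605 + 1243.75 − 165 − 161 = 2522.75 kcal/day.
TEE = 2522.75 × 1.9 = 4793.225 kcal/day.
Required daily surplus = 0.25 × 7700 ÷ 7 = 275 kcal/day.
Target intake = 4793.225 + 275 = 5068.225 kcal/day.

5068 kilocalories per day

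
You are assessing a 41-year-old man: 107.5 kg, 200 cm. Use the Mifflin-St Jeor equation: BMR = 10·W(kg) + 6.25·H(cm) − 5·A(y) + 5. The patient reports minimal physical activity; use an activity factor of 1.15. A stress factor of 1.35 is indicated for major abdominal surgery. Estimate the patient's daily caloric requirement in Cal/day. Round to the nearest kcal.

3299 Cal/day

Mifflin-St Jeor (male): BMR = 10(107.5) + 6.25(200) − 5(41) + 5 = 1075 + 1250 − 205 + 5 = 2125 kcal/day.
TEE = BMR × activity factor = 2125 × 1.15 = 2443.75 kcal/day.
Apply stress factor: 2443.75 × 1.35 = 3299.0625 kcal/day.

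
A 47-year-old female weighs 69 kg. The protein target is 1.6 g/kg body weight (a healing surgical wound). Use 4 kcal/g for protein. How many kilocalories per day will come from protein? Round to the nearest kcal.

442 kcal/day

Protein = 1.6 g/kg × 69 kg = 110.4 g/day.
Protein energy = 110.4 g × 4 kcal/g = 441.6 kcal/day.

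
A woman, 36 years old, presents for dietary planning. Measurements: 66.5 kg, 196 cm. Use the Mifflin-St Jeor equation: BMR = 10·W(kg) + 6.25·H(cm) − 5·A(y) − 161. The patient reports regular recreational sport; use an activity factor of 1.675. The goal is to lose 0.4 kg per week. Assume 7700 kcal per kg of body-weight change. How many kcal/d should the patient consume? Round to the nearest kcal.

Mifflin-St Jeor (female): BMR = 10(66.5) + 6.25(196) − 5(36) − 161 = 665 + 1225 − 180 − 161 = 1549 kcal/day.
TEE = 1549 × 1.675 = 2594.575 kcal/day.
Required daily deficit = 0.4 × 7700 ÷ 7 = 440 kcal/day.
Target intake = 2594.575 − 440 = 2154.575 kcal/day.

2155 kcal/d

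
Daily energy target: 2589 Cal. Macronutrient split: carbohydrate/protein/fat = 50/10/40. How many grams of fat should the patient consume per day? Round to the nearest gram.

115 g/day

Fat energy = 40% × 2589 = 1035.6 kcal.
At 9 kcal/g: 1035.6 ÷ 9 = 115.0667 g.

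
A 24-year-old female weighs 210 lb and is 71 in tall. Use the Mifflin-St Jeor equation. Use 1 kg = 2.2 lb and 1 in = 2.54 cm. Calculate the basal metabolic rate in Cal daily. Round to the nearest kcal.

1801 Cal daily

Convert to metric: weight = 210 ÷ 2.2 = 95.4545 kg; height = 71 × 2.54 = 180.34 cm.
Mifflin-St Jeor (female): BMR = 10(95.4545) + 6.25(180.34) − 5(24) − 161 = 954.5455 + 1127.125 − 120 − 161 = 1800.6705 kcal/day.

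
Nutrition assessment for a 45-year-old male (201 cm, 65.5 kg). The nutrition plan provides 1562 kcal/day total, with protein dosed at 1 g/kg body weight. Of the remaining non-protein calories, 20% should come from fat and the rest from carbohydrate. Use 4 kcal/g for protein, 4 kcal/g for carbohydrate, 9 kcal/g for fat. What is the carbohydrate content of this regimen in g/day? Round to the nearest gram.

260 g/day

Protein = 1 × 65.5 = 65.5 g → 65.5 × 4 = 262 kcal.
Non-protein calories = 1562 − 262 = 1300 kcal.
Fat: 20% × 1300 = 260 kcal; carbohydrate: 1040 kcal.
Carbohydrate: 1040 kcal ÷ 4 kcal/g = 260 g.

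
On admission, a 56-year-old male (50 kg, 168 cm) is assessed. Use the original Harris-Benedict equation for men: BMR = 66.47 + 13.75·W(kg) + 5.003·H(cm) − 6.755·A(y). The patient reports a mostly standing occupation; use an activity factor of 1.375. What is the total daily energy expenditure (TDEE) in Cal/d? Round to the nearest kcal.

Harris-Benedict: BMR = 66.47 + 13.75(50) + 5.003(168) − 6.755(56) = 1216.194 kcal/day.
TEE = BMR × activity factor = 1216.194 × 1.375 = 1672.2668 kcal/day.

1672 Cal/d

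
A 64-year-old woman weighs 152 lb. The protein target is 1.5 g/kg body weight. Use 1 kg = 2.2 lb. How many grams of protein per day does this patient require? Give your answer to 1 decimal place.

Weight in kg = 152 ÷ 2.2 = 69.0909 kg.
Protein = 1.5 g/kg × 69.0909 kg = 103.6364 g/day.

103.6 g/day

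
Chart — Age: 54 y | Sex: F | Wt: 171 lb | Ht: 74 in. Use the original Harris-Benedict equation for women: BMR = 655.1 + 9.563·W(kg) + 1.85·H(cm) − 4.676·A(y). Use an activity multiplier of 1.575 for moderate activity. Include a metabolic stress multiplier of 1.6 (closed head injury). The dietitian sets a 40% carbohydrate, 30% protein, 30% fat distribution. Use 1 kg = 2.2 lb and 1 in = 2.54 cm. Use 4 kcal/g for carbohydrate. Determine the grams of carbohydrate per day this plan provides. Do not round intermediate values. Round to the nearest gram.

376 g/day

Convert to metric: weight = 171 ÷ 2.2 = 77.7273 kg; height = 74 × 2.54 = 187.96 cm.
Harris-Benedict: BMR = 655.1 + 9.563(77.7273) + 1.85(187.96) − 4.676(54) = 1493.6279 kcal/day.
TEE = 1493.6279 × 1.575 = 2352.464 kcal/day.
With stress factor 1.6: 2352.464 × 1.6 = 3763.9423 kcal/day.
Carbohydrate energy = 40% × 3763.9423 = 1505.5769 kcal.
Carbohydrate = 1505.5769 ÷ 4 kcal/g = 376.3942 g.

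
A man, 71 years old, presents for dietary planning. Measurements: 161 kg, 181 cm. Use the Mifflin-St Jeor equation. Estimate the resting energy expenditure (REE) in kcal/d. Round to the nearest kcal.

Mifflin-St Jeor (male): BMR = 10(161) + 6.25(181) − 5(71) + 5 = 1610 + 1131.25 − 355 + 5 = 2391.25 kcal/day.

2391 kcal/d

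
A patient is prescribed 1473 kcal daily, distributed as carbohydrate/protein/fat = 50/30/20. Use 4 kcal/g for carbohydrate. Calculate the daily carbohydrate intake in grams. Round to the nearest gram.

Carbohydrate energy = 50% × 1473 = 736.5 kcal.
At 4 kcal/g: 736.5 ÷ 4 = 184.125 g.

184 g/day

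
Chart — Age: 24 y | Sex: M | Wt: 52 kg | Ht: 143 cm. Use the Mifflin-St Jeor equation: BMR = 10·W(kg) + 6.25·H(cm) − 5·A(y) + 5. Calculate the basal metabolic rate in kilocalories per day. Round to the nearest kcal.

1299 kilocalories per day

Mifflin-St Jeor (male): BMR = 10(52) + 6.25(143) − 5(24) + 5 = 520 + 893.75 − 120 + 5 = 1298.75 kcal/day.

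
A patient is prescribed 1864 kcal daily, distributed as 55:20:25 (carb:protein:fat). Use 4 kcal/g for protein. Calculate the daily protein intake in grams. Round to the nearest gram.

93 g/day

Protein energy = 20% × 1864 = 372.8 kcal.
At 4 kcal/g: 372.8 ÷ 4 = 93.2 g.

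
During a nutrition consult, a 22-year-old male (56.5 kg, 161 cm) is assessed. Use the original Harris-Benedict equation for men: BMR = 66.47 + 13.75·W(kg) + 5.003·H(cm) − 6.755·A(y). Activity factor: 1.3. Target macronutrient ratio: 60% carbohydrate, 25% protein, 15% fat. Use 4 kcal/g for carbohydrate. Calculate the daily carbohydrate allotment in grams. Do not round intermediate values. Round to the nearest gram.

293 g/day

Harris-Benedict: BMR = 66.47 + 13.75(56.5) + 5.003(161) − 6.755(22) = 1500.218 kcal/day.
TEE = 1500.218 × 1.3 = 1950.2834 kcal/day.
Carbohydrate energy = 60% × 1950.2834 = 1170.17 kcal.
Carbohydrate = 1170.17 ÷ 4 kcal/g = 292.5425 g.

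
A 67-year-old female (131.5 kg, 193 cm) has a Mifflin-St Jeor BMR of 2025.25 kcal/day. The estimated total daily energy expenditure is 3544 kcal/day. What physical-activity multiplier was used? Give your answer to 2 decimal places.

1.75

Activity factor = TEE ÷ BMR = 3544 ÷ 2025.25 = 1.75.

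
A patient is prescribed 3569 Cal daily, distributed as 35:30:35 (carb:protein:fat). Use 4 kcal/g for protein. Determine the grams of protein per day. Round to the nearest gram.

268 g/day

Protein energy = 30% × 3569 = 1070.7 kcal.
At 4 kcal/g: 1070.7 ÷ 4 = 267.675 g.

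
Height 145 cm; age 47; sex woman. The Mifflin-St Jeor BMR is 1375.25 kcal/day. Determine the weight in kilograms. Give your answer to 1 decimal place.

1375.25 = 10·W + 6.25(145) − 5(47) − 161
10·W = 1375.25 − 510.25 = 865, so W = 86.5 kg.

86.5 kg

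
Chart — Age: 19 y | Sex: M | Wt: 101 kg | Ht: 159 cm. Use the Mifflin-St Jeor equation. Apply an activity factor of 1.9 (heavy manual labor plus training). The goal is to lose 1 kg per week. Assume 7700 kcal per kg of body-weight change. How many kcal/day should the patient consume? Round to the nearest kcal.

Mifflin-St Jeor (male): BMR = 10(101) + 6.25(159) − 5(19) + 5 = 1010 + 993.75 − 95 + 5 = 1913.75 kcal/day.
TEE = 1913.75 × 1.9 = 3636.125 kcal/day.
Required daily deficit = 1 × 7700 ÷ 7 = 1100 kcal/day.
Target intake = 3636.125 − 1100 = 2536.125 kcal/day.

2536 kcal/day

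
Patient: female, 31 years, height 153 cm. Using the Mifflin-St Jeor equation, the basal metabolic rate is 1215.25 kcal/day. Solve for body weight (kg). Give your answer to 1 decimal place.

57.5 kg

1215.25 = 10·W + 6.25(153) − 5(31) − 161
10·W = 1215.25 − 640.25 = 575, so W = 57.5 kg.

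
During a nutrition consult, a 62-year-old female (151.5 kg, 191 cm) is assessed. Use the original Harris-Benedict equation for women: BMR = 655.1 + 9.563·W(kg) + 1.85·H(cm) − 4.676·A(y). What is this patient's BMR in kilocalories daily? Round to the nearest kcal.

Harris-Benedict: BMR = 655.1 + 9.563(151.5) + 1.85(191) − 4.676(62) = 2167.3325 kcal/day.

2167 kilocalories daily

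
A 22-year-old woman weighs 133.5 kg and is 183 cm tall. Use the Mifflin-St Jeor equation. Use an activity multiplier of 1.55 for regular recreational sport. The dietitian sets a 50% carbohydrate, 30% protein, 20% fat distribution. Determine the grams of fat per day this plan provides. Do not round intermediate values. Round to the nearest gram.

76 g/day

Mifflin-St Jeor (female): BMR = 10(133.5) + 6.25(183) − 5(22) − 161 = 1335 + 1143.75 − 110 − 161 = 2207.75 kcal/day.
TEE = 2207.75 × 1.55 = 3422.0125 kcal/day.
Fat energy = 20% × 3422.0125 = 684.4025 kcal.
Fat = 684.4025 ÷ 9 kcal/g = 76.0447 g.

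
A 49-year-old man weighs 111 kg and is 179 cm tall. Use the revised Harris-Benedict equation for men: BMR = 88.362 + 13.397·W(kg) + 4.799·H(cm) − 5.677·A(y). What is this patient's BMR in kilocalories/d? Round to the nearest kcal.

Harris-Benedict: BMR = 88.362 + 13.397(111) + 4.799(179) − 5.677(49) = 2156.277 kcal/day.

2156 kilocalories/d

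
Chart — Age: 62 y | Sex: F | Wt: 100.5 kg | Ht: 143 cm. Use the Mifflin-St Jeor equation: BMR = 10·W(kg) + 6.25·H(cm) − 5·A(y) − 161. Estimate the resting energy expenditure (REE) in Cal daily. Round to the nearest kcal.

Mifflin-St Jeor (female): BMR = 10(100.5) + 6.25(143) − 5(62) − 161 = 1005 + 893.75 − 310 − 161 = 1427.75 kcal/day.

1428 Cal daily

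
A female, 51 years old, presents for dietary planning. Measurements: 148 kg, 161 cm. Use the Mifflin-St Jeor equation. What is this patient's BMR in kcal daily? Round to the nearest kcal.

2070 kcal daily

Mifflin-St Jeor (female): BMR = 10(148) + 6.25(161) − 5(51) − 161 = 1480 + 1006.25 − 255 − 161 = 2070.25 kcal/day.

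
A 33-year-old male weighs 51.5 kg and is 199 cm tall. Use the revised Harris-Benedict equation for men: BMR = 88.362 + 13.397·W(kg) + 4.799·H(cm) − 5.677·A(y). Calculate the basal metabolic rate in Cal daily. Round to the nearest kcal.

Harris-Benedict: BMR = 88.362 + 13.397(51.5) + 4.799(199) − 5.677(33) = 1545.9675 kcal/day.

1546 Cal daily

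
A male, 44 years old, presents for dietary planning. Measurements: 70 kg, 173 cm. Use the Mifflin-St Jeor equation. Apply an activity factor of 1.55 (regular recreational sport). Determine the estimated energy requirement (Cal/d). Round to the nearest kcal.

Mifflin-St Jeor (male): BMR = 10(70) + 6.25(173) − 5(44) + 5 = 700 + 1081.25 − 220 + 5 = 1566.25 kcal/day.
TEE = BMR × activity factor = 1566.25 × 1.55 = 2427.6875 kcal/day.

2428 Cal/d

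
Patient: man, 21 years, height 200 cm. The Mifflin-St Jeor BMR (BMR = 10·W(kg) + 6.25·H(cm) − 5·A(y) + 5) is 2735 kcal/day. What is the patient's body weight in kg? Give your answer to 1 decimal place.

2735 = 10·W + 6.25(200) − 5(21) + 5
10·W = 2735 − 1150 = 1585, so W = 158.5 kg.

158.5 kg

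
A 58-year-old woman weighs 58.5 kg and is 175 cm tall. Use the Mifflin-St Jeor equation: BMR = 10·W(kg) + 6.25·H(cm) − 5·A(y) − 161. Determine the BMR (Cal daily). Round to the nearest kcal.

1228 Cal daily

Mifflin-St Jeor (female): BMR = 10(58.5) + 6.25(175) − 5(58) − 161 = 585 + 1093.75 − 290 − 161 = 1227.75 kcal/day.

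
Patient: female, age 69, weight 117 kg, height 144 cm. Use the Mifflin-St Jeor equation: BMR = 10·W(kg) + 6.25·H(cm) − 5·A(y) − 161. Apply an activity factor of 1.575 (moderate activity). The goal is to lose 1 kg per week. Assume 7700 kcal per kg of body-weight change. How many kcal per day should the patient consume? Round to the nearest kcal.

Mifflin-St Jeor (female): BMR = 10(117) + 6.25(144) − 5(69) − 161 = 1170 + 900 − 345 − 161 = 1564 kcal/day.
TEE = 1564 × 1.575 = 2463.3 kcal/day.
Required daily deficit = 1 × 7700 ÷ 7 = 1100 kcal/day.
Target intake = 2463.3 − 1100 = 1363.3 kcal/day.

1363 kcal per day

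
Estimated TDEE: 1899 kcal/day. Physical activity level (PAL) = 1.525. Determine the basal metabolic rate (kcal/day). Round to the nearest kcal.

BMR = TEE ÷ activity factor = 1899 ÷ 1.525 = 1245.2459 kcal/day.

1245 kcal/day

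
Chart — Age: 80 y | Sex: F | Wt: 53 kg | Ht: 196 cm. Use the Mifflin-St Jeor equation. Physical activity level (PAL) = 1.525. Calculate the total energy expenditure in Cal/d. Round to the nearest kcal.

1821 Cal/d

Mifflin-St Jeor (female): BMR = 10(53) + 6.25(196) − 5(80) − 161 = 530 + 1225 − 400 − 161 = 1194 kcal/day.
TEE = BMR × activity factor = 1194 × 1.525 = 1820.85 kcal/day.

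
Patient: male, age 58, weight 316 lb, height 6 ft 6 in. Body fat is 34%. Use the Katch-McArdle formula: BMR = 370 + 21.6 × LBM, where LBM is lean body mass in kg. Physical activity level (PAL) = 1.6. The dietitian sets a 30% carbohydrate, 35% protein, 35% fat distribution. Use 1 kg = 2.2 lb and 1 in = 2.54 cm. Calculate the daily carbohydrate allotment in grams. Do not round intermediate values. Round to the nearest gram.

Convert to metric: weight = 316 ÷ 2.2 = 143.6364 kg; height = (6×12 + 6) × 2.54 = 78 × 2.54 = 198.12 cm.
LBM = 143.6364 × (1 − 0.34) = 94.8 kg. Katch-McArdle: BMR = 370 + 21.6 × 94.8 = 2417.68 kcal/day.
TEE = 2417.68 × 1.6 = 3868.288 kcal/day.
Carbohydrate energy = 30% × 3868.288 = 1160.4864 kcal.
Carbohydrate = 1160.4864 ÷ 4 kcal/g = 290.1216 g.

290 g/day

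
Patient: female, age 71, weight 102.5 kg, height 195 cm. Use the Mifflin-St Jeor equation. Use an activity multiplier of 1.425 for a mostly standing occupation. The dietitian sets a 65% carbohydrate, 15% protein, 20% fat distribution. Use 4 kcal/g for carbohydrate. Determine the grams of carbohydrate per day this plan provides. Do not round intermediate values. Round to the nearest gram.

Mifflin-St Jeor (female): BMR = 10(102.5) + 6.25(195) − 5(71) − 161 = 1025 + 1218.75 − 355 − 161 = 1727.75 kcal/day.
TEE = 1727.75 × 1.425 = 2462.0438 kcal/day.
Carbohydrate energy = 65% × 2462.0438 = 1600.3284 kcal.
Carbohydrate = 1600.3284 ÷ 4 kcal/g = 400.0821 g.

400 g/day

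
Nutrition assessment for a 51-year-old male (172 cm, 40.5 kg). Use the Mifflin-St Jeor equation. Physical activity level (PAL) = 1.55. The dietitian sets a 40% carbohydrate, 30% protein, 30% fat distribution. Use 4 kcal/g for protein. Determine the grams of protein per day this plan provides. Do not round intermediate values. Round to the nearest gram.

143 g/day

Mifflin-St Jeor (male): BMR = 10(40.5) + 6.25(172) − 5(51) + 5 = 405 + 1075 − 255 + 5 = 1230 kcal/day.
TEE = 1230 × 1.55 = 1906.5 kcal/day.
Protein energy = 30% × 1906.5 = 571.95 kcal.
Protein = 571.95 ÷ 4 kcal/g = 142.9875 g.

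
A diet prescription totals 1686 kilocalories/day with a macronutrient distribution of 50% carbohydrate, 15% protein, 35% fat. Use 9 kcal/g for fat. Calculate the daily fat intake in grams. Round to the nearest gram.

66 g/day

Fat energy = 35% × 1686 = 590.1 kcal.
At 9 kcal/g: 590.1 ÷ 9 = 65.5667 g.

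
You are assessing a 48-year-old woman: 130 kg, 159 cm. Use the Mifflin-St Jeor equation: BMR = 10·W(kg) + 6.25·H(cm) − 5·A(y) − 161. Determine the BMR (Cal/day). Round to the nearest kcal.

1893 Cal/day

Mifflin-St Jeor (female): BMR = 10(130) + 6.25(159) − 5(48) − 161 = 1300 + 993.75 − 240 − 161 = 1892.75 kcal/day.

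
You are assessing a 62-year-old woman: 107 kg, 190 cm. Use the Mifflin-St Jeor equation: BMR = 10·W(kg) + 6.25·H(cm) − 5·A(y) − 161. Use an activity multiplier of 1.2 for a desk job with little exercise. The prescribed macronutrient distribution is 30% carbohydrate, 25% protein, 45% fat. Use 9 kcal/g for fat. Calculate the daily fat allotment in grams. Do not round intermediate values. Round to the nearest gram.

107 g/day

Mifflin-St Jeor (female): BMR = 10(107) + 6.25(190) − 5(62) − 161 = 1070 + 1187.5 − 310 − 161 = 1786.5 kcal/day.
TEE = 1786.5 × 1.2 = 2143.8 kcal/day.
Fat energy = 45% × 2143.8 = 964.71 kcal.
Fat = 964.71 ÷ 9 kcal/g = 107.19 g.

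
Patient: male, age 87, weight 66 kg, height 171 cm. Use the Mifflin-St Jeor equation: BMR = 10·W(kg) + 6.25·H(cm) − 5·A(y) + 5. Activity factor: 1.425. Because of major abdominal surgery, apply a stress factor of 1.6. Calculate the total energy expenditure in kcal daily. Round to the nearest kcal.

Mifflin-St Jeor (male): BMR = 10(66) + 6.25(171) − 5(87) + 5 = 660 + 1068.75 − 435 + 5 = 1298.75 kcal/day.
TEE = BMR × activity factor = 1298.75 × 1.425 = 1850.7188 kcal/day.
Apply stress factor: 1850.7188 × 1.6 = 2961.15 kcal/day.

2961 kcal daily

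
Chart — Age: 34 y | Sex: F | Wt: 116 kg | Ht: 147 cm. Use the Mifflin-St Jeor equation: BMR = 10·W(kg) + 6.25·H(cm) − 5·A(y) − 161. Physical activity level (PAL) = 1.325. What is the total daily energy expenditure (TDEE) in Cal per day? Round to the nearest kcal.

Mifflin-St Jeor (female): BMR = 10(116) + 6.25(147) − 5(34) − 161 = 1160 + 918.75 − 170 − 161 = 1747.75 kcal/day.
TEE = BMR × activity factor = 1747.75 × 1.325 = 2315.7688 kcal/day.

2316 Cal per day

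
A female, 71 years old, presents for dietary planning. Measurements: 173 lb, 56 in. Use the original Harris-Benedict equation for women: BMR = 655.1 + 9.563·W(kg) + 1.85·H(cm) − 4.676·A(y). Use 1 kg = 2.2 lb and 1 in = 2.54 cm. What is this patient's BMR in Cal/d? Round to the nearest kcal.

1338 Cal/d

Convert to metric: weight = 173 ÷ 2.2 = 78.6364 kg; height = 56 × 2.54 = 142.24 cm.
Harris-Benedict: BMR = 655.1 + 9.563(78.6364) + 1.85(142.24) − 4.676(71) = 1338.2475 kcal/day.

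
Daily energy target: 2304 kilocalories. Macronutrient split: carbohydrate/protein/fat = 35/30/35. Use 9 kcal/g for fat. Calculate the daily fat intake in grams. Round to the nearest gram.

Fat energy = 35% × 2304 = 806.4 kcal.
At 9 kcal/g: 806.4 ÷ 9 = 89.6 g.

90 g/day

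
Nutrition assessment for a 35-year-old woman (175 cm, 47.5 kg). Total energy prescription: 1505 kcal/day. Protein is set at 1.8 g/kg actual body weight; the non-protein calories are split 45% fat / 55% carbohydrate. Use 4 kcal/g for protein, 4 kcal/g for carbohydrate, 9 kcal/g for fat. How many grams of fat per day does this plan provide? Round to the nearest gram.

Protein = 1.8 × 47.5 = 85.5 g → 85.5 × 4 = 342 kcal.
Non-protein calories = 1505 − 342 = 1163 kcal.
Fat: 45% × 1163 = 523.35 kcal; carbohydrate: 639.65 kcal.
Fat: 523.35 kcal ÷ 9 kcal/g = 58.15 g.

58 g/day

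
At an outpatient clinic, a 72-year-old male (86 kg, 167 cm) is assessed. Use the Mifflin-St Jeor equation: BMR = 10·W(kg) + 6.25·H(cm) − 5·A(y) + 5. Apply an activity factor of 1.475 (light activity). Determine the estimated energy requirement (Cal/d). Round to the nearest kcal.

2284 Cal/d

Mifflin-St Jeor (male): BMR = 10(86) + 6.25(167) − 5(72) + 5 = 860 + 1043.75 − 360 + 5 = 1548.75 kcal/day.
TEE = BMR × activity factor = 1548.75 × 1.475 = 2284.4063 kcal/day.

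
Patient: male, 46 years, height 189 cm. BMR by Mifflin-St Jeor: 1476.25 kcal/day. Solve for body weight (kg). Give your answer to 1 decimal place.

52.0 kg

1476.25 = 10·W + 6.25(189) − 5(46) + 5
10·W = 1476.25 − 956.25 = 520, so W = 52 kg.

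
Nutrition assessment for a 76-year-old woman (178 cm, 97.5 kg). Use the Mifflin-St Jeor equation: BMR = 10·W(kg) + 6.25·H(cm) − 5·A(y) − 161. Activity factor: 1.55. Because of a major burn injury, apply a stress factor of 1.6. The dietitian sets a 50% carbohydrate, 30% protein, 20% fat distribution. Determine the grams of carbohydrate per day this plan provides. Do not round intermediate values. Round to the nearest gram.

479 g/day

Mifflin-St Jeor (female): BMR = 10(97.5) + 6.25(178) − 5(76) − 161 = 975 + 1112.5 − 380 − 161 = 1546.5 kcal/day.
TEE = 1546.5 × 1.55 = 2397.075 kcal/day.
With stress factor 1.6: 2397.075 × 1.6 = 3835.32 kcal/day.
Carbohydrate energy = 50% × 3835.32 = 1917.66 kcal.
Carbohydrate = 1917.66 ÷ 4 kcal/g = 479.415 g.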